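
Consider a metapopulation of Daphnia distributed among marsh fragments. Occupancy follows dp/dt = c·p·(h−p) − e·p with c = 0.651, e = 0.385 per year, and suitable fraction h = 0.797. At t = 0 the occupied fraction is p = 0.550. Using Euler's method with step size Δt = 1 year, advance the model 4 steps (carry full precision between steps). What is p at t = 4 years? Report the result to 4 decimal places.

Update rule: p ← p + [c·p·(h−p) − e·p]·Δt with Δt = 1.
  1  |  dp/dt·Δt = -0.123312  |  p_1 = 0.426688
  2  |  dp/dt·Δt = -0.061412  |  p_2 = 0.365276
  3  |  dp/dt·Δt = -0.037970  |  p_3 = 0.327307
  4  |  dp/dt·Δt = -0.025932  |  p_4 = 0.301374

0.3014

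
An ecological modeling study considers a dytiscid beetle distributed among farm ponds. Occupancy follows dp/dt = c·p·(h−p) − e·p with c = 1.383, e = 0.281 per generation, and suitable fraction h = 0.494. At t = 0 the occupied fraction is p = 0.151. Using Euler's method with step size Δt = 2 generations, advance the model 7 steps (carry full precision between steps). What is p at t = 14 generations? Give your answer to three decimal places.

0.291

Update rule: p ← p + [c·p·(h−p) − e·p]·Δt with Δt = 2.
p: 0.15100 → 0.20940  (Δp = +0.05840)
p: 0.20940 → 0.25656  (Δp = +0.04716)
p: 0.25656 → 0.28087  (Δp = +0.02431)
p: 0.28087 → 0.28860  (Δp = +0.00773)
p: 0.28860 → 0.29037  (Δp = +0.00177)
p: 0.29037 → 0.29073  (Δp = +0.00036)
p: 0.29073 → 0.29080  (Δp = +0.00007)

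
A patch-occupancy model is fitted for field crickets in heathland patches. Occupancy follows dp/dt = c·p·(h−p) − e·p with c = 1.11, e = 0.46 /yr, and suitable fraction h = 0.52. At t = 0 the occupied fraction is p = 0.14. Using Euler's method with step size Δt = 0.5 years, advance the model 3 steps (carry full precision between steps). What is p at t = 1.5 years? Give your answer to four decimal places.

0.1327

Update rule: p ← p + [c·p·(h−p) − e·p]·Δt with Δt = 0.5.
p: 0.14000 → 0.13733  (Δp = -0.00267)
p: 0.13733 → 0.13491  (Δp = -0.00242)
p: 0.13491 → 0.13271  (Δp = -0.00220)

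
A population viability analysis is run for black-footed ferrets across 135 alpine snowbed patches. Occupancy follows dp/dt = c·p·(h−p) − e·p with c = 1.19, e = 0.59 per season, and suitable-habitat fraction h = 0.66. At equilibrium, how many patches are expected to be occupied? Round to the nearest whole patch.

22

p* = h − e/c = 0.66 − 0.4958 = 0.1642.
Expected occupied patches = N × p* = 135 × 0.1642 = 22.17 ≈ 22.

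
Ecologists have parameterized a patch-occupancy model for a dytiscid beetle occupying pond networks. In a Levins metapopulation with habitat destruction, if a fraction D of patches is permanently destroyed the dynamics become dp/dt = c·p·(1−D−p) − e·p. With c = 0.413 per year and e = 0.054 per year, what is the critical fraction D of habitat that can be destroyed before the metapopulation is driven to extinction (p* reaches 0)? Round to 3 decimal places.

0.869

The nontrivial equilibrium is p* = (1−D) − e/c; extinction occurs when this hits zero.
So D_crit = 1 − e/c = 1 − 0.054/0.413 = 1 − 0.1308 = 0.8692.
Note this equals the original equilibrium occupancy — the Levins extinction-debt result.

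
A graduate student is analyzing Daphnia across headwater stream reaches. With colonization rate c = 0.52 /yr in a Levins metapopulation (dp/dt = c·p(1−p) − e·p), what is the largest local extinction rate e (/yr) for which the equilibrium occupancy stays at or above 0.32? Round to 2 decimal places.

1 − e/c ≥ 0.32 ⇒ e ≤ c(1 − 0.32) = 0.52 × 0.6800.
e_max = 0.3536.

0.35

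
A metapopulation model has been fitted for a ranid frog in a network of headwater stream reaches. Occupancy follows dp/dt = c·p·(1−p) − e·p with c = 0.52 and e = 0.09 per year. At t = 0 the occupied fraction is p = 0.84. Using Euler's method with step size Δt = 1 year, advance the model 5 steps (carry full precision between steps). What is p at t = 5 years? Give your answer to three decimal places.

Update rule: p ← p + [c·p·(1−p) − e·p]·Δt with Δt = 1.
  1  |  dp/dt·Δt = -0.005712  |  p_1 = 0.834288
  2  |  dp/dt·Δt = -0.003195  |  p_2 = 0.831093
  3  |  dp/dt·Δt = -0.001802  |  p_3 = 0.829291
  4  |  dp/dt·Δt = -0.001021  |  p_4 = 0.828270
  5  |  dp/dt·Δt = -0.000580  |  p_5 = 0.827690

0.828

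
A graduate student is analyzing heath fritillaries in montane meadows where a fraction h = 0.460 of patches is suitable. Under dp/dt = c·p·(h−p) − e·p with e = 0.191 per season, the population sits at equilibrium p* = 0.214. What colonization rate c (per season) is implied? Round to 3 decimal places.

0.776

At equilibrium c(h−p*) = e, so c = e/(h−p*).
c = 0.191/(0.460 − 0.214) = 0.191/0.2460 = 0.7764.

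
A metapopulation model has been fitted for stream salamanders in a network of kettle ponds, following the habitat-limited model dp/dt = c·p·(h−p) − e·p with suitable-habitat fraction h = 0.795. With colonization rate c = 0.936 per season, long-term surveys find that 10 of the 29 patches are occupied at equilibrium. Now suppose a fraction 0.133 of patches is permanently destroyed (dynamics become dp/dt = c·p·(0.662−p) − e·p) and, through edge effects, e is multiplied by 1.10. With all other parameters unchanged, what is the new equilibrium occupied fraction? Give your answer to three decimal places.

0.167

Observed p* = 10/29 = 0.34483.
Balance c(h−p*) = e gives e = 0.936×(0.795 − 0.34483) = 0.42136.
New p* = 0.662 − e/c = 0.662 − 0.46350/0.93600 = 0.16681.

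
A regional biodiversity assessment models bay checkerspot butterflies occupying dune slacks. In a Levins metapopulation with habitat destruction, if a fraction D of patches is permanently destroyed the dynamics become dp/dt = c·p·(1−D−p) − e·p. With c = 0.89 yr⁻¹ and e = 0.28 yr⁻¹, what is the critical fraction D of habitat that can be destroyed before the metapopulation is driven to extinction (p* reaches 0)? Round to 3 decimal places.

The nontrivial equilibrium is p* = (1−D) − e/c; extinction occurs when this hits zero.
So D_crit = 1 − e/c = 1 − 0.28/0.89 = 1 − 0.3146 = 0.6854.
Note this equals the original equilibrium occupancy — the Levins extinction-debt result.

0.685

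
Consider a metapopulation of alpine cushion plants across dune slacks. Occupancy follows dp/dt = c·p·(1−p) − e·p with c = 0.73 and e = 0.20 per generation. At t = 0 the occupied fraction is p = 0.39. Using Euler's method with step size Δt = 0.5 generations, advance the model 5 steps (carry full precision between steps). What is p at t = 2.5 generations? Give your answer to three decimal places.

0.598

Update rule: p ← p + [c·p·(1−p) − e·p]·Δt with Δt = 0.5.
t = 0.5: p = 0.39000 + (+0.04783) = 0.43783
t = 1: p = 0.43783 + (+0.04606) = 0.48389
t = 1.5: p = 0.48389 + (+0.04277) = 0.52666
t = 2: p = 0.52666 + (+0.03833) = 0.56498
t = 2.5: p = 0.56498 + (+0.03321) = 0.59819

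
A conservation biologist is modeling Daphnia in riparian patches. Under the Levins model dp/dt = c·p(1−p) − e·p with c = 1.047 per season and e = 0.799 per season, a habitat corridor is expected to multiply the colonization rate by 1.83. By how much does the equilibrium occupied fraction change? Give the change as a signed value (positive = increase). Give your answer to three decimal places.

Before: p* = 1 − 0.799/1.047 = 0.2369.
After the change, c = 1.91601, e = 0.799, so p* = 1 − 0.799/1.91601 = 0.5830.
Δp* = 0.5830 − 0.2369 = +0.3461.

0.346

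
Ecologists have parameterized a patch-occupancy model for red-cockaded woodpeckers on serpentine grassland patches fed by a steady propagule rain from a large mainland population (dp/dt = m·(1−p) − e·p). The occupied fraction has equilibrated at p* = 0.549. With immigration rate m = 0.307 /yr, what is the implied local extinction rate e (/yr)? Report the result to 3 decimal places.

At equilibrium m(1−p*) = e·p*, so e = m(1−p*)/p*.
e = 0.307 × 0.4510 / 0.549 = 0.2522.

0.252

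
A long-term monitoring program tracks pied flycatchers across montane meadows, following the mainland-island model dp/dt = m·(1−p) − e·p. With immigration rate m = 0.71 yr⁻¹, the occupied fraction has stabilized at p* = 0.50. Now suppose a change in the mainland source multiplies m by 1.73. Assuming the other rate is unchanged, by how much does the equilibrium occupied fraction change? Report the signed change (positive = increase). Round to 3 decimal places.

0.134

Balance m(1−p*) = e·p* gives e = m(1−p*)/p* = 0.71×0.50000/0.50000 = 0.71000.
New p* = m/(m+e) = 1.22830/(1.22830+0.71000) = 0.63370.
Δp* = 0.63370 − 0.50000 = +0.13370.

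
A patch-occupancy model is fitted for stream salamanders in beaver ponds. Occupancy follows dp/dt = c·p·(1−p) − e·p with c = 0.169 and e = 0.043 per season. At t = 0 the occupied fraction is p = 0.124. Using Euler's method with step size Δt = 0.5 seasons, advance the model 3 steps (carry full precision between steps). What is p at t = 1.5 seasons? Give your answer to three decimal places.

0.144

Update rule: p ← p + [c·p·(1−p) − e·p]·Δt with Δt = 0.5.
p: 0.12400 → 0.13051  (Δp = +0.00651)
p: 0.13051 → 0.13730  (Δp = +0.00678)
p: 0.13730 → 0.14435  (Δp = +0.00706)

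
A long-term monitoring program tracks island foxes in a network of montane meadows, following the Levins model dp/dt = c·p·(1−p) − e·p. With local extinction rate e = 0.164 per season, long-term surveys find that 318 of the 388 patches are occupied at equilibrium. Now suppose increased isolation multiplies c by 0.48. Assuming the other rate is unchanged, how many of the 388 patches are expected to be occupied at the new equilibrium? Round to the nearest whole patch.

Observed p* = 318/388 = 0.81959.
Balance c(1−p*) = e gives c = e/(1 − 0.81959) = 0.164/0.18041 = 0.90904.
New p* = 1 − e/c = 1 − 0.16400/0.43634 = 0.62415.
Expected occupied = 388 × 0.62415 = 242.17 ≈ 242.

242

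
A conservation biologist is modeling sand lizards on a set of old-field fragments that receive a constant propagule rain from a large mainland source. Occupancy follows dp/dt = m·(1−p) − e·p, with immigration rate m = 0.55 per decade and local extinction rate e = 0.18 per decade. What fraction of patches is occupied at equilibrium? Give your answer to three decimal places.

At equilibrium the propagule rain into empty patches balances local extinction: m(1−p*) = e·p*.
p* = m/(m+e) = 0.55/(0.55+0.18) = 0.55/0.7300 = 0.7534.

0.753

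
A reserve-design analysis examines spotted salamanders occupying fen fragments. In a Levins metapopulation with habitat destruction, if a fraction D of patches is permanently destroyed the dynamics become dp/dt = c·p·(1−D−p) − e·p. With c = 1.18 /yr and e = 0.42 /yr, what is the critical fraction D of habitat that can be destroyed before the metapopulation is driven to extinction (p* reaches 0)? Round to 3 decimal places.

The nontrivial equilibrium is p* = (1−D) − e/c; extinction occurs when this hits zero.
So D_crit = 1 − e/c = 1 − 0.42/1.18 = 1 − 0.3559 = 0.6441.
This equals the undisturbed p*, a classic result of Lande's extension.

0.644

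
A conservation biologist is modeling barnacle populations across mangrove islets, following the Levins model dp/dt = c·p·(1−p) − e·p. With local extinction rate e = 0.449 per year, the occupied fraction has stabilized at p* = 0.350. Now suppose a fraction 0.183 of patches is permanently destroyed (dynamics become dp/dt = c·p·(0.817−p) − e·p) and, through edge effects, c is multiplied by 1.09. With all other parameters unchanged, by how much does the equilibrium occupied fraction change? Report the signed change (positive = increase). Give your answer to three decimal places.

-0.129

Balance c(1−p*) = e gives c = e/(1 − 0.35000) = 0.449/0.65000 = 0.69077.
New p* = 0.817 − e/c = 0.817 − 0.44900/0.75294 = 0.22067.
Δp* = 0.22067 − 0.35000 = -0.12933.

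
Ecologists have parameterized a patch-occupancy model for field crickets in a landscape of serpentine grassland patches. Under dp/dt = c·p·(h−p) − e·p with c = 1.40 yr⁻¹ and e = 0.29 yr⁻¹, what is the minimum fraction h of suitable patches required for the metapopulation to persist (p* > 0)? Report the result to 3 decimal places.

p* = h − e/c is positive only when h > e/c.
h_min = e/c = 0.29/1.40 = 0.2071.

0.207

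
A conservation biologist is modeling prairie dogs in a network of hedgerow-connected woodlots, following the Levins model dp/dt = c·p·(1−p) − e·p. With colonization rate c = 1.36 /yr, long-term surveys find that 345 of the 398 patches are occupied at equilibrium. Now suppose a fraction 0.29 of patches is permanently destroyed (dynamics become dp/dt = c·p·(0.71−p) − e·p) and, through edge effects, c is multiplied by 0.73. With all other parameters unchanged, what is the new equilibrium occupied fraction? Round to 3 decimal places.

0.528

Observed p* = 345/398 = 0.86683.
Balance c(1−p*) = e gives e = 1.36×(1 − 0.86683) = 0.18111.
New p* = 0.71 − e/c = 0.71 − 0.18111/0.99280 = 0.52758.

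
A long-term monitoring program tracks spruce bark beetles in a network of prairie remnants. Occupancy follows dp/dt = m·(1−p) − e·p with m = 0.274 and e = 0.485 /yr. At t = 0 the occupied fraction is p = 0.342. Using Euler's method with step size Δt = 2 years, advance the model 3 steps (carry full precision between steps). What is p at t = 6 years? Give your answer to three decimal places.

Update rule: p ← p + [m·(1−p) − e·p]·Δt with Δt = 2.
  1  |  dp/dt·Δt = +0.028844  |  p_1 = 0.370844
  2  |  dp/dt·Δt = -0.014941  |  p_2 = 0.355903
  3  |  dp/dt·Δt = +0.007740  |  p_3 = 0.363642

0.364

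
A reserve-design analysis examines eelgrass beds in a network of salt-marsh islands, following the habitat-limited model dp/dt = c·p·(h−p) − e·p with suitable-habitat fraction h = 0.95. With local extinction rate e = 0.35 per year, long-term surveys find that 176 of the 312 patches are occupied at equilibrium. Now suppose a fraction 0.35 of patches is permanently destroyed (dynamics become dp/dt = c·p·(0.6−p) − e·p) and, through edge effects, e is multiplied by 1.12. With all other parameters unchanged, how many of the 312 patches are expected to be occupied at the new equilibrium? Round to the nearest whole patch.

Observed p* = 176/312 = 0.56410.
Balance c(h−p*) = e gives c = e/(0.95 − 0.56410) = 0.35/0.38590 = 0.90697.
New p* = 0.6 − e/c = 0.6 − 0.39200/0.90697 = 0.16779.
Expected occupied = 312 × 0.16779 = 52.35 ≈ 52.

52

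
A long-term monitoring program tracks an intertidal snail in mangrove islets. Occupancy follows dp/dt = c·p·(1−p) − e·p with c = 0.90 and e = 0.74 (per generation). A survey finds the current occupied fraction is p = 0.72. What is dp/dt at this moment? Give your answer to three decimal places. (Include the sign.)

Colonization term: c·p·(1−p) = 0.90×0.72×0.2800 = 0.18144.
Extinction term: e·p = 0.53280.
dp/dt = 0.18144 − 0.53280 = -0.35136.

-0.351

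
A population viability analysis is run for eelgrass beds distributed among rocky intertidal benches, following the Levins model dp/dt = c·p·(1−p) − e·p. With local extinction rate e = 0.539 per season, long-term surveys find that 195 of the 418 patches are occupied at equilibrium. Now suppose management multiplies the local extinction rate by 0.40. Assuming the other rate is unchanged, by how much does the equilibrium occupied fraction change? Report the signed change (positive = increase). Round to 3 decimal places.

0.320

Observed p* = 195/418 = 0.46651.
Balance c(1−p*) = e gives c = e/(1 − 0.46651) = 0.539/0.53349 = 1.01033.
New p* = 1 − e/c = 1 − 0.21560/1.01033 = 0.78660.
Δp* = 0.78660 − 0.46651 = +0.32009.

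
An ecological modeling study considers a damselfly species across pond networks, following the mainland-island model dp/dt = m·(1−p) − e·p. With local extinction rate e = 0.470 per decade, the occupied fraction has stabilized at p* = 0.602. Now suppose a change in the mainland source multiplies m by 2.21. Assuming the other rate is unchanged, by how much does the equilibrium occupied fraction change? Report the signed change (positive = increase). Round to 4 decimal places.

Balance m(1−p*) = e·p* gives m = e·p*/(1−p*) = 0.470×0.60200/0.39800 = 0.71090.
New p* = m/(m+e) = 1.57109/(1.57109+0.47000) = 0.76973.
Δp* = 0.76973 − 0.60200 = +0.16773.

0.1677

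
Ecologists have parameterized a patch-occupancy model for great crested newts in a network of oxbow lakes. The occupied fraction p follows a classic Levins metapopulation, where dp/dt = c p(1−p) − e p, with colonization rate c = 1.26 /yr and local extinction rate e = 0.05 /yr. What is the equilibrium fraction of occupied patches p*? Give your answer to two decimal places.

Setting dp/dt = 0 and dividing through by p* gives c·(1−p*) = e.
So p* = 1 − e/c = 1 − 0.05/1.26 = 1 − 0.0397 = 0.9603.

0.96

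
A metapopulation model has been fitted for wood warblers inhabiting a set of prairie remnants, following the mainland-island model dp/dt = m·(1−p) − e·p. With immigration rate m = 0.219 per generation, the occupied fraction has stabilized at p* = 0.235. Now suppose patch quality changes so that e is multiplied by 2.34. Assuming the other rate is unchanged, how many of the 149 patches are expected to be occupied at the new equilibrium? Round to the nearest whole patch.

17

Balance m(1−p*) = e·p* gives e = m(1−p*)/p* = 0.219×0.76500/0.23500 = 0.71291.
New p* = m/(m+e) = 0.21900/(0.21900+1.66821) = 0.11604.
Expected occupied = 149 × 0.11604 = 17.29 ≈ 17.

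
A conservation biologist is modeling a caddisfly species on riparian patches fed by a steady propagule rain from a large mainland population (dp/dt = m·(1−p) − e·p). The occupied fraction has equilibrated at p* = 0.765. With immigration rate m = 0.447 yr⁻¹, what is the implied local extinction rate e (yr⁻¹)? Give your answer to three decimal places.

0.137

At equilibrium m(1−p*) = e·p*, so e = m(1−p*)/p*.
e = 0.447 × 0.2350 / 0.765 = 0.1373.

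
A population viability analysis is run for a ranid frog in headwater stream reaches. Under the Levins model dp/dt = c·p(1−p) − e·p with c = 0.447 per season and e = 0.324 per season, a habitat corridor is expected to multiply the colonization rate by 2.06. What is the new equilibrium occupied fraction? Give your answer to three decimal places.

0.648

Before: p* = 1 − 0.324/0.447 = 0.2752.
After the change, c = 0.92082, e = 0.324, so p* = 1 − 0.324/0.92082 = 0.6481.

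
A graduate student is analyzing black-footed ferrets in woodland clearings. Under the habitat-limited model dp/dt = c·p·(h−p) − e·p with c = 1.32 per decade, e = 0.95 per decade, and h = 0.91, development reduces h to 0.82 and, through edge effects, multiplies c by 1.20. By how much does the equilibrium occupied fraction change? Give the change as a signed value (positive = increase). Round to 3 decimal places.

Before: p* = h − e/c = 0.91 − 0.95/1.32 = 0.91 − 0.7197 = 0.1903.
After: c = 1.584, e = 0.95, h = 0.82; p* = 0.82 − 0.95/1.584 = 0.2203.
Δp* = 0.2203 − 0.1903 = +0.0299.

0.030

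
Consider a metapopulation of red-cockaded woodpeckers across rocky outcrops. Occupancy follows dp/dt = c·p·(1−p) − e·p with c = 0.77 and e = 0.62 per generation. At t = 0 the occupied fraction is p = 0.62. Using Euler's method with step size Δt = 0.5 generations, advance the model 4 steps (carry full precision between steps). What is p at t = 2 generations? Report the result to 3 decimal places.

0.375

Update rule: p ← p + [c·p·(1−p) − e·p]·Δt with Δt = 0.5.
p: 0.62000 → 0.51851  (Δp = -0.10149)
p: 0.51851 → 0.45389  (Δp = -0.06462)
p: 0.45389 → 0.40861  (Δp = -0.04527)
p: 0.40861 → 0.37498  (Δp = -0.03364)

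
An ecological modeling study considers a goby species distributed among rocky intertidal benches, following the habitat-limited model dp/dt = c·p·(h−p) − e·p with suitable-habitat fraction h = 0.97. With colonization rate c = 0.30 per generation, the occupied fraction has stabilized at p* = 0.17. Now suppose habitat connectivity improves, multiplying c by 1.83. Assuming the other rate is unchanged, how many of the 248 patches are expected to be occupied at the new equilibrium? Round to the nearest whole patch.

Balance c(h−p*) = e gives e = 0.30×(0.97 − 0.17000) = 0.24000.
New p* = 0.97 − e/c = 0.97 − 0.24000/0.54900 = 0.53284.
Expected occupied = 248 × 0.53284 = 132.14 ≈ 132.

132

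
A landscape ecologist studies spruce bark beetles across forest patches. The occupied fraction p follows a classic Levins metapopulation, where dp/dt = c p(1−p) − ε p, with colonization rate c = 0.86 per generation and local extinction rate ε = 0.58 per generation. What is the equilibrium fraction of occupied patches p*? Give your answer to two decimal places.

At equilibrium, colonization balances extinction: c·p*·(1−p*) = ε·p*.
So p* = 1 − ε/c = 1 − 0.58/0.86 = 1 − 0.6744 = 0.3256.

0.33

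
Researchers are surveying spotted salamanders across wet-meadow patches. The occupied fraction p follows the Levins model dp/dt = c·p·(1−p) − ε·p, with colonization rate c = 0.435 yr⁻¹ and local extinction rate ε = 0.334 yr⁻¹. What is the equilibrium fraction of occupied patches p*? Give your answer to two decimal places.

0.23

Setting dp/dt = 0 and dividing through by p* gives c·(1−p*) = ε.
So p* = 1 − ε/c = 1 − 0.334/0.435 = 1 − 0.7678 = 0.2322.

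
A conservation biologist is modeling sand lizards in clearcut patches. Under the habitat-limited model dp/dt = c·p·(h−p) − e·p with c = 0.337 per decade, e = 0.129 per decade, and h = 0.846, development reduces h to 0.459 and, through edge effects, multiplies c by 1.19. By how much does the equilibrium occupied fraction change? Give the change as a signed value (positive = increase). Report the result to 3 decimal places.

-0.326

Before: p* = h − e/c = 0.846 − 0.129/0.337 = 0.846 − 0.3828 = 0.4632.
After: c = 0.40103, e = 0.129, h = 0.459; p* = 0.459 − 0.129/0.40103 = 0.1373.
Δp* = 0.1373 − 0.4632 = -0.3259.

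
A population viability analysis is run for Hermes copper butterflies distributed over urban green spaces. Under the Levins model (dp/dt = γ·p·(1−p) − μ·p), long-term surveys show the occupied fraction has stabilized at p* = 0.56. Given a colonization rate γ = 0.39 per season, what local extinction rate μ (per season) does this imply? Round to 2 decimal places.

0.17

At equilibrium γ(1−p*) = μ.
μ = 0.39 × (1 − 0.56) = 0.39 × 0.4400 = 0.1716.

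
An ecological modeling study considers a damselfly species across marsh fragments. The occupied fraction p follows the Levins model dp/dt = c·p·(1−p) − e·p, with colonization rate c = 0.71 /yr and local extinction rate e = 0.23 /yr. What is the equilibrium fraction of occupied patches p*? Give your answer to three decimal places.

0.676

At equilibrium, colonization balances extinction: c·p*·(1−p*) = e·p*.
So p* = 1 − e/c = 1 − 0.23/0.71 = 1 − 0.3239 = 0.6761.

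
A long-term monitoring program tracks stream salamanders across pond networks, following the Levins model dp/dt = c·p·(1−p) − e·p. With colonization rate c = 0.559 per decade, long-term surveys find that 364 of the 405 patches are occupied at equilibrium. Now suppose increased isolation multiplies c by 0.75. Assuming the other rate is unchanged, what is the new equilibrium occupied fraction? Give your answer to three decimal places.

0.865

Observed p* = 364/405 = 0.89877.
Balance c(1−p*) = e gives e = 0.559×(1 − 0.89877) = 0.05659.
New p* = 1 − e/c = 1 − 0.05659/0.41925 = 0.86502.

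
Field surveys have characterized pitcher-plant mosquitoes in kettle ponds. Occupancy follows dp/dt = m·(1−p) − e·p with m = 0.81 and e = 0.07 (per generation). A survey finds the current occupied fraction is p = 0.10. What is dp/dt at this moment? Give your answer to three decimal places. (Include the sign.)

0.722

Colonization term: m·(1−p) = 0.81×0.9000 = 0.72900.
Extinction term: e·p = 0.00700.
dp/dt = 0.72900 − 0.00700 = 0.72200.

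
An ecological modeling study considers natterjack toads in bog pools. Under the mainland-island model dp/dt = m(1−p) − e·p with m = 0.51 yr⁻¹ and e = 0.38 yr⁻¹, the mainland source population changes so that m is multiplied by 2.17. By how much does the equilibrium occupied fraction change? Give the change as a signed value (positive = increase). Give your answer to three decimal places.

Before: p* = 0.51/(0.51+0.38) = 0.5730.
After: m = 1.1067, e = 0.38; p* = 1.1067/1.4867 = 0.7444.
Δp* = 0.7444 − 0.5730 = +0.1714.

0.171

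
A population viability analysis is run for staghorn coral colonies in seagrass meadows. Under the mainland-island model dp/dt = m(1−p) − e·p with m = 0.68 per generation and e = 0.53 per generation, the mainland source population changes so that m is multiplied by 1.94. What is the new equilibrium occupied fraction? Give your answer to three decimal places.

Before: p* = 0.68/(0.68+0.53) = 0.5620.
After: m = 1.3192, e = 0.53; p* = 1.3192/1.8492 = 0.7134.

0.713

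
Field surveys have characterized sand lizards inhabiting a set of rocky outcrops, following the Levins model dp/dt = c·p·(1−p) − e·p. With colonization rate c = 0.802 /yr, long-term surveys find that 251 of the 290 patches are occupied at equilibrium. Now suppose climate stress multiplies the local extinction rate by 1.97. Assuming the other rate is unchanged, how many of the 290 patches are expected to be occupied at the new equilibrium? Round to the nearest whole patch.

213

Observed p* = 251/290 = 0.86552.
Balance c(1−p*) = e gives e = 0.802×(1 − 0.86552) = 0.10785.
New p* = 1 − e/c = 1 − 0.21246/0.80200 = 0.73509.
Expected occupied = 290 × 0.73509 = 213.18 ≈ 213.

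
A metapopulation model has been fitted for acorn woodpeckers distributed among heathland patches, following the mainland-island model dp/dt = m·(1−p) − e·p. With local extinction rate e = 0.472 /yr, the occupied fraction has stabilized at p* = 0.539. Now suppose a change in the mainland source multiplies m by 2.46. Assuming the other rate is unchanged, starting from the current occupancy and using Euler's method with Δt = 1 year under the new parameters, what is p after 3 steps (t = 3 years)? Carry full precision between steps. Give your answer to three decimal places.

Balance m(1−p*) = e·p* gives m = e·p*/(1−p*) = 0.472×0.53900/0.46100 = 0.55186.
Starting from p₀ = 0.53900; update p ← p + (dp/dt)·Δt with the new parameters.
  1  |  dp/dt·Δt = +0.371436  |  p_1 = 0.910436
  2  |  dp/dt·Δt = -0.308135  |  p_2 = 0.602301
  3  |  dp/dt·Δt = +0.255622  |  p_3 = 0.857923

0.858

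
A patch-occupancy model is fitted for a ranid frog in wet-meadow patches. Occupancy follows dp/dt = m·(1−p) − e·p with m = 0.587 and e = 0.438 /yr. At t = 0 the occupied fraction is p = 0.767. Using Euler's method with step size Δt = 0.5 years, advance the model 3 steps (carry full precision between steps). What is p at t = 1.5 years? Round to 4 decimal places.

Update rule: p ← p + [m·(1−p) − e·p]·Δt with Δt = 0.5.
  1  |  dp/dt·Δt = -0.099588  |  p_1 = 0.667412
  2  |  dp/dt·Δt = -0.048549  |  p_2 = 0.618864
  3  |  dp/dt·Δt = -0.023668  |  p_3 = 0.595196

0.5952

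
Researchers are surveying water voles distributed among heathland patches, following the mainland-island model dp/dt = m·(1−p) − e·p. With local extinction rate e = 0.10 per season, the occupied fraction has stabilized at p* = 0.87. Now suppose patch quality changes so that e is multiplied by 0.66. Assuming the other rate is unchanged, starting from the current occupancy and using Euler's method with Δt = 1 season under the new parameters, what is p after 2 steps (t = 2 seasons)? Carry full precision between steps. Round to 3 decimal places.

Balance m(1−p*) = e·p* gives m = e·p*/(1−p*) = 0.10×0.87000/0.13000 = 0.66923.
Starting from p₀ = 0.87000; update p ← p + (dp/dt)·Δt with the new parameters.
  1  |  dp/dt·Δt = +0.029580  |  p_1 = 0.899580
  2  |  dp/dt·Δt = +0.007832  |  p_2 = 0.907412

0.907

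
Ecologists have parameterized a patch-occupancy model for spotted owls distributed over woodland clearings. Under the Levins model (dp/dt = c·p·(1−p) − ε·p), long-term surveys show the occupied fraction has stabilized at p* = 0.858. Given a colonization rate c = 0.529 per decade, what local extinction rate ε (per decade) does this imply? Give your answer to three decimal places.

At equilibrium c(1−p*) = ε.
ε = 0.529 × (1 − 0.858) = 0.529 × 0.1420 = 0.0751.

0.075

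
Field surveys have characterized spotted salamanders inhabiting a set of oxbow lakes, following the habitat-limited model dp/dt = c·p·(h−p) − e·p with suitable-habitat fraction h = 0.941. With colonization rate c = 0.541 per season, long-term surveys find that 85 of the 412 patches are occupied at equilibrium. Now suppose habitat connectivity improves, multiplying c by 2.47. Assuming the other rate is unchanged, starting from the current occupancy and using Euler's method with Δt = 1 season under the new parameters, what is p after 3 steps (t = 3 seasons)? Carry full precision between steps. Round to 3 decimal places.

Observed p* = 85/412 = 0.20631.
Balance c(h−p*) = e gives e = 0.541×(0.941 − 0.20631) = 0.39747.
Starting from p₀ = 0.20631; update p ← p + (dp/dt)·Δt with the new parameters.
p: 0.20631 → 0.32685  (Δp = +0.12054)
p: 0.32685 → 0.46518  (Δp = +0.13832)
p: 0.46518 → 0.57606  (Δp = +0.11088)

0.576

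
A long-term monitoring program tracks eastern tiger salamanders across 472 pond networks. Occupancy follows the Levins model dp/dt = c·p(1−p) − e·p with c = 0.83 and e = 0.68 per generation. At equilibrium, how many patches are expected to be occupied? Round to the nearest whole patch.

p* = 1 − e/c = 1 − 0.68/0.83 = 0.1807.
Expected occupied patches = N × p* = 472 × 0.1807 = 85.30 ≈ 85.

85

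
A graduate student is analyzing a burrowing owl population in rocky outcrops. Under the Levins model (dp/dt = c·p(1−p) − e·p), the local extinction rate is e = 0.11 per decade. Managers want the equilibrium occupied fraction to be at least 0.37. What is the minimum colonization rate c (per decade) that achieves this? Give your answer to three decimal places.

0.175

p* = 1 − e/c ≥ 0.37 requires e/c ≤ 0.6300, i.e. c ≥ e/0.6300.
c_min = 0.11/0.6300 = 0.1746.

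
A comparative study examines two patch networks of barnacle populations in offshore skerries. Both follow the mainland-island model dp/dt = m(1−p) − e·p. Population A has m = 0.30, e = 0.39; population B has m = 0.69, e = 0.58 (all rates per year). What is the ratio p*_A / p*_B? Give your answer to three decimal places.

0.800

A: p*_A = m/(m+e) = 0.30/0.6900 = 0.4348.
B: p*_B = 0.69/1.2700 = 0.5433.
p*_A / p*_B = 0.4348/0.5433 = 0.8003.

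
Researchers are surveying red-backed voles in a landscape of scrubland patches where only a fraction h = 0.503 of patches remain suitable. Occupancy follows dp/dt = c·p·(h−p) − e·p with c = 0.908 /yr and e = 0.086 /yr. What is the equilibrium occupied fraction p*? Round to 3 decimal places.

Setting dp/dt = 0 and dividing by p* gives c·(h−p*) = e.
So p* = h − e/c = 0.503 − 0.086/0.908 = 0.503 − 0.0947 = 0.4083.

0.408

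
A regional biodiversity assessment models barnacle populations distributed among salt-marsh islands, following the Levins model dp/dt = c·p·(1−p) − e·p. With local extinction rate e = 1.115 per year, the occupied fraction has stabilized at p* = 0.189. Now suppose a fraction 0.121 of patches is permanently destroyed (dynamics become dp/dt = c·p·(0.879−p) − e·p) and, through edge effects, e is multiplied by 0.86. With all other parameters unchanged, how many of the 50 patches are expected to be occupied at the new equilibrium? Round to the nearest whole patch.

Balance c(1−p*) = e gives c = e/(1 − 0.18900) = 1.115/0.81100 = 1.37485.
New p* = 0.879 − e/c = 0.879 − 0.95890/1.37485 = 0.18154.
Expected occupied = 50 × 0.18154 = 9.08 ≈ 9.

9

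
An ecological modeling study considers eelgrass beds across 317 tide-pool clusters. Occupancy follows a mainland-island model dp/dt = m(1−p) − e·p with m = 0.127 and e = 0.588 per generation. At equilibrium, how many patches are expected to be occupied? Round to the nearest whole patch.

p* = m/(m+e) = 0.127/0.7150 = 0.1776.
Expected occupied patches = N × p* = 317 × 0.1776 = 56.31 ≈ 56.

56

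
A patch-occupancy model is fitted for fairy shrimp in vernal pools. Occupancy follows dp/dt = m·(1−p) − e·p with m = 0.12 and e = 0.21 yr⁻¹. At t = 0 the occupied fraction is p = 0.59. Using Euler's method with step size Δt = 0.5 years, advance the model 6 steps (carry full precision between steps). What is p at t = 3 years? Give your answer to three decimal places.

Update rule: p ← p + [m·(1−p) − e·p]·Δt with Δt = 0.5.
step 1: Δp = -0.03735, p = 0.55265
step 2: Δp = -0.03119, p = 0.52146
step 3: Δp = -0.02604, p = 0.49542
step 4: Δp = -0.02174, p = 0.47368
step 5: Δp = -0.01816, p = 0.45552
step 6: Δp = -0.01516, p = 0.44036

0.440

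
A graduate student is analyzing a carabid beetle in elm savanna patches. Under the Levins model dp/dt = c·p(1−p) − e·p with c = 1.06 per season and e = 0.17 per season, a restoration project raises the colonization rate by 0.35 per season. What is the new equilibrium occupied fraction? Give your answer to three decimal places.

Before: p* = 1 − 0.17/1.06 = 0.8396.
After the change, c = 1.41, e = 0.17, so p* = 1 − 0.17/1.41 = 0.8794.

0.879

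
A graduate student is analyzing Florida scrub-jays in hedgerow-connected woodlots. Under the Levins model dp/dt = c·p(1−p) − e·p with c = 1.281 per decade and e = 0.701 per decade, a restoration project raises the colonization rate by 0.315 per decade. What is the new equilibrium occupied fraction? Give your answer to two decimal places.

Before: p* = 1 − 0.701/1.281 = 0.4528.
After the change, c = 1.596, e = 0.701, so p* = 1 − 0.701/1.596 = 0.5608.

0.56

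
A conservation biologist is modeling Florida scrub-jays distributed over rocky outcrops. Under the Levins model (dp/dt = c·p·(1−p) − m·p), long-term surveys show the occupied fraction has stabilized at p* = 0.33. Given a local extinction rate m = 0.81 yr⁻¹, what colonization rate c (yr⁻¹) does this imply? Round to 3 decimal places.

At equilibrium c(1−p*) = m, so c = m/(1−p*).
c = 0.81/(1 − 0.33) = 0.81/0.6700 = 1.2090.

1.209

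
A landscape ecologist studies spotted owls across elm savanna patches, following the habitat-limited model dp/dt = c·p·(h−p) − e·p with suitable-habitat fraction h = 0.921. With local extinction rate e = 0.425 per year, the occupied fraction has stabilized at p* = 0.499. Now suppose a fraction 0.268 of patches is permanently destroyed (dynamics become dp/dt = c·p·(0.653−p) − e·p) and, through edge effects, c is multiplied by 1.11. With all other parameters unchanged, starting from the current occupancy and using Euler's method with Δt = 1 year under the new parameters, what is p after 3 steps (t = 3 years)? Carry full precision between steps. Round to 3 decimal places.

0.310

Balance c(h−p*) = e gives c = e/(0.921 − 0.49900) = 0.425/0.42200 = 1.00711.
Starting from p₀ = 0.49900; update p ← p + (dp/dt)·Δt with the new parameters.
p: 0.49900 → 0.37283  (Δp = -0.12617)
p: 0.37283 → 0.33115  (Δp = -0.04168)
p: 0.33115 → 0.30956  (Δp = -0.02159)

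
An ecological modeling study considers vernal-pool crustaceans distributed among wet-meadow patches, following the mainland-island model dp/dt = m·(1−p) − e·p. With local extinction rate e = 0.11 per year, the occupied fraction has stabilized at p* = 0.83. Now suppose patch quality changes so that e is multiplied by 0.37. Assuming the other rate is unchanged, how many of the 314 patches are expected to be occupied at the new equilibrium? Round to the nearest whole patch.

292

Balance m(1−p*) = e·p* gives m = e·p*/(1−p*) = 0.11×0.83000/0.17000 = 0.53706.
New p* = m/(m+e) = 0.53706/(0.53706+0.04070) = 0.92956.
Expected occupied = 314 × 0.92956 = 291.88 ≈ 292.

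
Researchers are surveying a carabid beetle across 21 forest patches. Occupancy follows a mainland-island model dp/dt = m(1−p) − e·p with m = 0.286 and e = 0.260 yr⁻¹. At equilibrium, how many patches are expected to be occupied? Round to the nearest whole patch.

p* = m/(m+e) = 0.286/0.5460 = 0.5238.
Expected occupied patches = N × p* = 21 × 0.5238 = 11.00 ≈ 11.

11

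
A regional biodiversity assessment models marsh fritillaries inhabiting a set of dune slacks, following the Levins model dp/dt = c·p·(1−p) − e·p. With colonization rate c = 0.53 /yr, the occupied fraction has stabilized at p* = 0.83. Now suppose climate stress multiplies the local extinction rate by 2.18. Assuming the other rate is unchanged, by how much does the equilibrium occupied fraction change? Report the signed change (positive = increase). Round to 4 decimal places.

-0.2006

Balance c(1−p*) = e gives e = 0.53×(1 − 0.83000) = 0.09010.
New p* = 1 − e/c = 1 − 0.19642/0.53000 = 0.62940.
Δp* = 0.62940 − 0.83000 = -0.20060.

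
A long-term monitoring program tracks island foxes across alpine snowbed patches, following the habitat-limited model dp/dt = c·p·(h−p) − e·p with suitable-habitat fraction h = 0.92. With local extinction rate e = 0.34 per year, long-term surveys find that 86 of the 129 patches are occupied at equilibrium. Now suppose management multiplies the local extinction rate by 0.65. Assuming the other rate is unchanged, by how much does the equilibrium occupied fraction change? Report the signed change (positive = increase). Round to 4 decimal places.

0.0887

Observed p* = 86/129 = 0.66667.
Balance c(h−p*) = e gives c = e/(0.92 − 0.66667) = 0.34/0.25333 = 1.34212.
New p* = 0.92 − e/c = 0.92 − 0.22100/1.34212 = 0.75534.
Δp* = 0.75534 − 0.66667 = +0.08867.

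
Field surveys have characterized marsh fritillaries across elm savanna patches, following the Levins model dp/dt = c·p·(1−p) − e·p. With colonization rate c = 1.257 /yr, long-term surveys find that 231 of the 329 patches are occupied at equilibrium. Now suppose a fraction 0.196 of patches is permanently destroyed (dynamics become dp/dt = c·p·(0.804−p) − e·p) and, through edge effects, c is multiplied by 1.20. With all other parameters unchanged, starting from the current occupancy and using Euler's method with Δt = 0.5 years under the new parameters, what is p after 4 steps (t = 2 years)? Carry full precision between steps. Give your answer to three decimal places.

Observed p* = 231/329 = 0.70213.
Balance c(1−p*) = e gives e = 1.257×(1 − 0.70213) = 0.37443.
Starting from p₀ = 0.70213; update p ← p + (dp/dt)·Δt with the new parameters.
  1  |  dp/dt·Δt = -0.077501  |  p_1 = 0.624626
  2  |  dp/dt·Δt = -0.032436  |  p_2 = 0.592190
  3  |  dp/dt·Δt = -0.016265  |  p_3 = 0.575925
  4  |  dp/dt·Δt = -0.008753  |  p_4 = 0.567172

0.567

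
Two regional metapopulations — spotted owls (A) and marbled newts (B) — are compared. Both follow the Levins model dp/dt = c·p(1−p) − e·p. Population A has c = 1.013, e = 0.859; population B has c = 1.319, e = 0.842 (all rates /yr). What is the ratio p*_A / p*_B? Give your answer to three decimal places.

A: p*_A = 1 − 0.859/1.013 = 0.1520.
B: p*_B = 1 − 0.842/1.319 = 0.3616.
p*_A / p*_B = 0.1520/0.3616 = 0.4204.

0.420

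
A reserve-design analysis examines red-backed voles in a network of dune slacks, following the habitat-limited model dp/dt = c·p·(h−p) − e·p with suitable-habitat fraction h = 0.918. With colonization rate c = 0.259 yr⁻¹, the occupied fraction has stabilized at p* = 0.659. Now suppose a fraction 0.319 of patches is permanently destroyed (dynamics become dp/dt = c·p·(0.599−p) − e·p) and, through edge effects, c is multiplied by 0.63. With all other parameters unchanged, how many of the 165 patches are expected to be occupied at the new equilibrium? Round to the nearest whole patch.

Balance c(h−p*) = e gives e = 0.259×(0.918 − 0.65900) = 0.06708.
New p* = 0.599 − e/c = 0.599 − 0.06708/0.16317 = 0.18790.
Expected occupied = 165 × 0.18790 = 31.00 ≈ 31.

31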